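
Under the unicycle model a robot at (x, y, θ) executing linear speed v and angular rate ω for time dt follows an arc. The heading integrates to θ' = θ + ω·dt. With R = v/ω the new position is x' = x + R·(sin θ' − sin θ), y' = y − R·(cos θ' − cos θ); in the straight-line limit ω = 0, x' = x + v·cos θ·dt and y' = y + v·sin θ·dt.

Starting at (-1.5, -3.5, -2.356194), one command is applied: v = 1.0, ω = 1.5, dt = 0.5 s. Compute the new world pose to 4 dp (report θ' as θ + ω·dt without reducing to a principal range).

θ' = -2.3562 + 1.5·0.5 = -1.6062
R = v/ω = 1.0/1.5 = 0.6667
x' = -1.5 + 0.6667·(sin -1.6062 − sin -2.3562) = -1.6948
y' = -3.5 − 0.6667·(cos -1.6062 − cos -2.3562) = -3.9478

(-1.6948, -3.9478, -1.6062)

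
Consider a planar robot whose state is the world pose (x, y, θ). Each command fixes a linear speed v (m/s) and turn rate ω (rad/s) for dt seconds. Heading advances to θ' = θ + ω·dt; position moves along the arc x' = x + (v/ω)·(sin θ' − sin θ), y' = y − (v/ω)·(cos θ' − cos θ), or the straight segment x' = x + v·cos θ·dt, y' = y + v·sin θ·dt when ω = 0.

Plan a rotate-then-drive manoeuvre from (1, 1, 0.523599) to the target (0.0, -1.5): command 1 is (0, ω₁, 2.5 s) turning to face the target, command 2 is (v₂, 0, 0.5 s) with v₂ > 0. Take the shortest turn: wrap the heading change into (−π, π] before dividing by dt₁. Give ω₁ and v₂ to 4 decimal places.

heading to target = atan2(-1.5−1, 0−1) = -1.9513
Δθ = wrap(-1.9513 − 0.5236) = -2.4749; ω₁ = Δθ/dt₁ = -0.9900
distance = √((0−1)² + (-1.5−1)²) = 2.6926; v₂ = distance/dt₂ = 5.3852

ω₁ = -0.9900, v₂ = 5.3852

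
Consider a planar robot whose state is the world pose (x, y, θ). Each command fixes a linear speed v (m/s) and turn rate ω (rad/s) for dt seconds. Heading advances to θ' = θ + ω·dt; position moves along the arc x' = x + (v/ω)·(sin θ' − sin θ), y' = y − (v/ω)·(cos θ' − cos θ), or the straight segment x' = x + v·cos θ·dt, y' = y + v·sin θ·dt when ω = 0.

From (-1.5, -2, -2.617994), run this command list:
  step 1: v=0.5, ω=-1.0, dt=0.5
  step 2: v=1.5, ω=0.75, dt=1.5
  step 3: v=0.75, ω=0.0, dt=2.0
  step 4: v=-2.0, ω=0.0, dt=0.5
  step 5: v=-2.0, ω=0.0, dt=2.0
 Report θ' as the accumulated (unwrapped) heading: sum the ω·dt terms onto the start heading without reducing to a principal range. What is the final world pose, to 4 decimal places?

(-2.0812, -0.0541, -1.9930)

step 1: θ'=-3.1180 (R=-0.5000) → pose (-1.7382, -2.0668, -3.1180)
step 2: θ'=-1.9930 (R=2.0000) → pose (-3.5154, -3.2468, -1.9930)
step 3: θ'=-1.9930 (straight) → pose (-4.1300, -4.6150, -1.9930)
step 4: θ'=-1.9930 (straight) → pose (-3.7203, -3.7029, -1.9930)
step 5: θ'=-1.9930 (straight) → pose (-2.0812, -0.0541, -1.9930)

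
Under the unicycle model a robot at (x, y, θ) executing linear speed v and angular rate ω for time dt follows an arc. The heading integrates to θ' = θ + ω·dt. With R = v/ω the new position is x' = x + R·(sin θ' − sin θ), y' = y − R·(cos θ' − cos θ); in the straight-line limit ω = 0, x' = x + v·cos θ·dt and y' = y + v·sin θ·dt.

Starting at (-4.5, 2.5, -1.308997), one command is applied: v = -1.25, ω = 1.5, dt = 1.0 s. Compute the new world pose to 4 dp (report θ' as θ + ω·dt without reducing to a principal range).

θ' = -1.3090 + 1.5·1.0 = 0.1910
R = v/ω = -1.25/1.5 = -0.8333
x' = -4.5 + -0.8333·(sin 0.1910 − sin -1.3090) = -5.4631
y' = 2.5 − -0.8333·(cos 0.1910 − cos -1.3090) = 3.1025

(-5.4631, 3.1025, 0.1910)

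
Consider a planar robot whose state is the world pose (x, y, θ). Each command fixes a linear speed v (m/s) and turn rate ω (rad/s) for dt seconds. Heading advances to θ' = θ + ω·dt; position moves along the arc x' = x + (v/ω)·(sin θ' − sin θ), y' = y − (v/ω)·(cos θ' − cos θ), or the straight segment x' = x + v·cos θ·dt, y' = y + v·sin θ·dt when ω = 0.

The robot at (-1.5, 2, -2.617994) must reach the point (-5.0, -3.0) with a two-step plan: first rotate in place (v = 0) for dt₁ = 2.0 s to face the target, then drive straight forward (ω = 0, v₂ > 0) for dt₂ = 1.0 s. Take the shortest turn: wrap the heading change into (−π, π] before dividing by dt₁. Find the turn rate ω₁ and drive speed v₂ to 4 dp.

ω₁ = 0.2182, v₂ = 6.1033

heading to target = atan2(-3−2, -5−-1.5) = -2.1815
Δθ = wrap(-2.1815 − -2.6180) = 0.4365; ω₁ = Δθ/dt₁ = 0.2182
distance = √((-5−-1.5)² + (-3−2)²) = 6.1033; v₂ = distance/dt₂ = 6.1033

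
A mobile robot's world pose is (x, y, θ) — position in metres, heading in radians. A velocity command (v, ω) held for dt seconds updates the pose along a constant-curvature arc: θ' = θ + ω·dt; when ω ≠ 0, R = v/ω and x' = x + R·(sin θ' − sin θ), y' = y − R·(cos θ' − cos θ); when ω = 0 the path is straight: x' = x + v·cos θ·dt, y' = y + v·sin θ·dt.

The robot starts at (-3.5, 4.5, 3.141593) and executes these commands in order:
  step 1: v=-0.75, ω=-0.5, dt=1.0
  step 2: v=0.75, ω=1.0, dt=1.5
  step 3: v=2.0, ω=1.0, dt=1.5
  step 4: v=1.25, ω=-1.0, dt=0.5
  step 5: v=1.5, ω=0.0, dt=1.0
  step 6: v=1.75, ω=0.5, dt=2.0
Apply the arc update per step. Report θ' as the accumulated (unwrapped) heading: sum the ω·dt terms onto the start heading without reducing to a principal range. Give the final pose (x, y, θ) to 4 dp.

(0.4158, -2.4731, 6.1416)

step 1: θ'=2.6416 (R=1.5000) → pose (-2.7809, 4.3164, 2.6416)
step 2: θ'=4.1416 (R=0.7500) → pose (-3.7715, 4.0634, 4.1416)
step 3: θ'=5.6416 (R=2.0000) → pose (-3.2855, 1.3805, 5.6416)
step 4: θ'=5.1416 (R=-1.2500) → pose (-2.8970, 0.8993, 5.1416)
step 5: θ'=5.1416 (straight) → pose (-2.2728, -0.4647, 5.1416)
step 6: θ'=6.1416 (R=3.5000) → pose (0.4158, -2.4731, 6.1416)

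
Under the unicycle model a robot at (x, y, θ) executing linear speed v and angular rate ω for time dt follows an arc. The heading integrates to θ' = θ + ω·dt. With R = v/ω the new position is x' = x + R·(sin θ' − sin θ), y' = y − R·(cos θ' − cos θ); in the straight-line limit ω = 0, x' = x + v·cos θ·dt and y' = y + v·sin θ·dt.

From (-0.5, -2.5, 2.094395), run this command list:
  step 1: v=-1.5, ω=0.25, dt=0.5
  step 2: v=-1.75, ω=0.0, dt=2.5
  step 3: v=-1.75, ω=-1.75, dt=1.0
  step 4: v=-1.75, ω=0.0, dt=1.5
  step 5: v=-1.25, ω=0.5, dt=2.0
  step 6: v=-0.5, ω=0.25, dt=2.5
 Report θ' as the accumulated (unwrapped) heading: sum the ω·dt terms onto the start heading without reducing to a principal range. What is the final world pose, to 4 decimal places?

step 1: θ'=2.2194 (R=-6.0000) → pose (-0.0854, -3.1244, 2.2194)
step 2: θ'=2.2194 (straight) → pose (2.5574, -6.6110, 2.2194)
step 3: θ'=0.4694 (R=1.0000) → pose (2.2128, -8.1069, 0.4694)
step 4: θ'=0.4694 (straight) → pose (-0.1283, -9.2943, 0.4694)
step 5: θ'=1.4694 (R=-2.5000) → pose (-1.4846, -11.2709, 1.4694)
step 6: θ'=2.0944 (R=-2.0000) → pose (-1.2269, -12.4733, 2.0944)

(-1.2269, -12.4733, 2.0944)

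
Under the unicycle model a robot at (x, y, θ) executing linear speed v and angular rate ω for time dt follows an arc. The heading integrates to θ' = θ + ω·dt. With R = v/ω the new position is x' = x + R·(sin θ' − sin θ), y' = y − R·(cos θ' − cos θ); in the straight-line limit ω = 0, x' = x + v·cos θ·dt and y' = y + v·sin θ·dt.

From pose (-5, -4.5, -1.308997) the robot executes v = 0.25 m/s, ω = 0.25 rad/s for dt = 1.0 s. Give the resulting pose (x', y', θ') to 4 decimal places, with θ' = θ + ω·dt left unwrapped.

θ' = -1.3090 + 0.25·1.0 = -1.0590
R = v/ω = 0.25/0.25 = 1.0000
x' = -5 + 1.0000·(sin -1.0590 − sin -1.3090) = -4.9059
y' = -4.5 − 1.0000·(cos -1.0590 − cos -1.3090) = -4.7309

(-4.9059, -4.7309, -1.0590)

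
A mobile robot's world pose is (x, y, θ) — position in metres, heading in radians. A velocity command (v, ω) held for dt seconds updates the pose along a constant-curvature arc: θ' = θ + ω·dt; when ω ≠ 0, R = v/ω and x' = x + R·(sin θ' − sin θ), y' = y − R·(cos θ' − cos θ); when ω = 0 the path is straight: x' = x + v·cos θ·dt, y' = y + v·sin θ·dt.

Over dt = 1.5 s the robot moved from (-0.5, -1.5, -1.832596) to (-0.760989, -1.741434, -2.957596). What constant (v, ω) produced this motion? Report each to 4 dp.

v = 0.2500, ω = -0.7500

Δθ = -2.957596 − -1.832596 = -1.125000
ω = Δθ/dt = -1.125000/1.5 = -0.7500
R = Δx/(sin θ' − sin θ) = -0.3333
v = R·ω = -0.3333·-0.7500 = 0.2500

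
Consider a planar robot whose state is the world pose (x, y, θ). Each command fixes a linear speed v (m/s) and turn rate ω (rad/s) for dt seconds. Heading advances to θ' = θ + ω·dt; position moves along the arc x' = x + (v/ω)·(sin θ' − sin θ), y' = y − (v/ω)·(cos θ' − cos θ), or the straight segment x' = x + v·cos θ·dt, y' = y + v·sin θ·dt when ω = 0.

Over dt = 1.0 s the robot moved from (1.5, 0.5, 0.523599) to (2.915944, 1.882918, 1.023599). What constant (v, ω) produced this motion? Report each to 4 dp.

Δθ = 1.023599 − 0.523599 = 0.500000
ω = Δθ/dt = 0.500000/1.0 = 0.5000
R = Δx/(sin θ' − sin θ) = 4.0000
v = R·ω = 4.0000·0.5000 = 2.0000

v = 2.0000, ω = 0.5000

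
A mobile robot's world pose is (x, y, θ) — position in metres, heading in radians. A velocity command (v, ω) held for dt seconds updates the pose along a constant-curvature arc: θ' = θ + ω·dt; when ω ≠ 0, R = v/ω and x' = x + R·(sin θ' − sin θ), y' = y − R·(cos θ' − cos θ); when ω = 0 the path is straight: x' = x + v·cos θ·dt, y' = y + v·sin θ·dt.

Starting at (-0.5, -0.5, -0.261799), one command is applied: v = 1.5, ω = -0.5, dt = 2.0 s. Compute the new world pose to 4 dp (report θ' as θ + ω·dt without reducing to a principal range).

θ' = -0.2618 + -0.5·2.0 = -1.2618
R = v/ω = 1.5/-0.5 = -3.0000
x' = -0.5 + -3.0000·(sin -1.2618 − sin -0.2618) = 1.5815
y' = -0.5 − -3.0000·(cos -1.2618 − cos -0.2618) = -2.4855

(1.5815, -2.4855, -1.2618)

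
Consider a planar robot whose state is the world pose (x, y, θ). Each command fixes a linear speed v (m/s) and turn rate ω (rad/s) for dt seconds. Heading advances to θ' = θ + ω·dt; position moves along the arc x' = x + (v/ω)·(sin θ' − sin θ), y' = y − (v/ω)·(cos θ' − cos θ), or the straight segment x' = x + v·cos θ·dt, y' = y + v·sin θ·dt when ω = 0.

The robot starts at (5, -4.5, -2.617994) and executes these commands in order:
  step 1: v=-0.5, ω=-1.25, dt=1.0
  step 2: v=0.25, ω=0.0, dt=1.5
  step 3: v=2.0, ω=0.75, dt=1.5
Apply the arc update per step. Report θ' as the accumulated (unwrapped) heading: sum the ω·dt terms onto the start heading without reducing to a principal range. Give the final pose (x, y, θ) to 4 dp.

step 1: θ'=-3.8680 (R=0.4000) → pose (5.4657, -4.5474, -3.8680)
step 2: θ'=-3.8680 (straight) → pose (5.1853, -4.2983, -3.8680)
step 3: θ'=-2.7430 (R=2.6667) → pose (2.3792, -3.8342, -2.7430)

(2.3792, -3.8342, -2.7430)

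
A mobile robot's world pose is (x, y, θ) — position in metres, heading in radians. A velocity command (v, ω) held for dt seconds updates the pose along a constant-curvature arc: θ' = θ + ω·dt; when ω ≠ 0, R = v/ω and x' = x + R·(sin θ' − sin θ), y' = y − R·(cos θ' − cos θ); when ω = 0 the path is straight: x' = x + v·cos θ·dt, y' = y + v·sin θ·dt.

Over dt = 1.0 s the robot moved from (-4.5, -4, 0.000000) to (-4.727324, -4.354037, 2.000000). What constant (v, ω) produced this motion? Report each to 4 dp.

v = -0.5000, ω = 2.0000

Δθ = 2.000000 − 0.000000 = 2.000000
ω = Δθ/dt = 2.000000/1.0 = 2.0000
R = −Δy/(cos θ' − cos θ) = -0.2500
v = R·ω = -0.2500·2.0000 = -0.5000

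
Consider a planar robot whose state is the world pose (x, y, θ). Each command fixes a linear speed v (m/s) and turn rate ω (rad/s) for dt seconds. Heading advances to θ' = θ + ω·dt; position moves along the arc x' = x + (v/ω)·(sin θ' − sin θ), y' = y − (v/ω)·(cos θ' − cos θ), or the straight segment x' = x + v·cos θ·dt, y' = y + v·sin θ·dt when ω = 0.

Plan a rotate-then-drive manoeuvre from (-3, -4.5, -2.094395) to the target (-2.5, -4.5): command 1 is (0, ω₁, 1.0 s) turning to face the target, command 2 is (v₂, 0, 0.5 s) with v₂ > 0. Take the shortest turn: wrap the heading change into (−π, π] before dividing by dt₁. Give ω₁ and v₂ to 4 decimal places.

ω₁ = 2.0944, v₂ = 1.0000

heading to target = atan2(-4.5−-4.5, -2.5−-3) = 0.0000
Δθ = wrap(0.0000 − -2.0944) = 2.0944; ω₁ = Δθ/dt₁ = 2.0944
distance = √((-2.5−-3)² + (-4.5−-4.5)²) = 0.5000; v₂ = distance/dt₂ = 1.0000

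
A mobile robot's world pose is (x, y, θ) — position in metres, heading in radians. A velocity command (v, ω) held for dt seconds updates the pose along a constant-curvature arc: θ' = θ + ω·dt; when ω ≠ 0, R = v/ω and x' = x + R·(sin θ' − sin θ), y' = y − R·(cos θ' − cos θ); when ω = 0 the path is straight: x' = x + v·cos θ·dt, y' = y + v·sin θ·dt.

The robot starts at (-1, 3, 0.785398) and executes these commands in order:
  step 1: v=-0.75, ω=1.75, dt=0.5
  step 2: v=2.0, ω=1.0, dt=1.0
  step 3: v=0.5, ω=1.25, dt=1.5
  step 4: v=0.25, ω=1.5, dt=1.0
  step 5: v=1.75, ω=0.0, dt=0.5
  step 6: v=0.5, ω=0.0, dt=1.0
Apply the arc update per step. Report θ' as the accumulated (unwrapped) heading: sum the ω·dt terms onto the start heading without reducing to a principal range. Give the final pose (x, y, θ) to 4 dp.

step 1: θ'=1.6604 (R=-0.4286) → pose (-1.1238, 2.6586, 1.6604)
step 2: θ'=2.6604 (R=2.0000) → pose (-2.1901, 4.2525, 2.6604)
step 3: θ'=4.5354 (R=0.4000) → pose (-2.7690, 3.9684, 4.5354)
step 4: θ'=6.0354 (R=0.1667) → pose (-2.6458, 3.7775, 6.0354)
step 5: θ'=6.0354 (straight) → pose (-1.7975, 3.5629, 6.0354)
step 6: θ'=6.0354 (straight) → pose (-1.3128, 3.4402, 6.0354)

(-1.3128, 3.4402, 6.0354)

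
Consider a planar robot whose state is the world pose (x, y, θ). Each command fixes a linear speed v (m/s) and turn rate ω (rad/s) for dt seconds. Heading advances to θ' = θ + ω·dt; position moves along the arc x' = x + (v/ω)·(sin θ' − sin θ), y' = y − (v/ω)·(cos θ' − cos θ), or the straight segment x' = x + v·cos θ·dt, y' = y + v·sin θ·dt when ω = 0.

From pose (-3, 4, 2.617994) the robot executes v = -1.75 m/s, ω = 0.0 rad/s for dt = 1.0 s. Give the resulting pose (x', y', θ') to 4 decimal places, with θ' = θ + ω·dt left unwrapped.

θ' = 2.6180 + 0.0·1.0 = 2.6180
ω = 0 → straight: x' = -3 + -1.75·cos(2.6180)·1.0 = -1.4845
y' = 4 + -1.75·sin(2.6180)·1.0 = 3.1250

(-1.4845, 3.1250, 2.6180)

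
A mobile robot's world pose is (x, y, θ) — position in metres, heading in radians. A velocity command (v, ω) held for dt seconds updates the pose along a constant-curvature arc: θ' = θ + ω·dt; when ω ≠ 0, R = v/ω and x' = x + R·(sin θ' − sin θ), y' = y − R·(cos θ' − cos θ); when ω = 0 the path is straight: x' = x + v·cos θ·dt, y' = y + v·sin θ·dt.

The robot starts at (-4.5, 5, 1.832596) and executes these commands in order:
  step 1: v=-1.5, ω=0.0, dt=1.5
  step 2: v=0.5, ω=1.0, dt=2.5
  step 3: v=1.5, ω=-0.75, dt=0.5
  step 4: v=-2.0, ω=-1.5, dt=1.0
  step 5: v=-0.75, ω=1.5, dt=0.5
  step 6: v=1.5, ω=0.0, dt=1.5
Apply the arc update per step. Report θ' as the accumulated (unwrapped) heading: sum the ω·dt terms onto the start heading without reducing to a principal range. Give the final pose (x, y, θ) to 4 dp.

step 1: θ'=1.8326 (straight) → pose (-3.9177, 2.8267, 1.8326)
step 2: θ'=4.3326 (R=0.5000) → pose (-4.8650, 2.8826, 4.3326)
step 3: θ'=3.9576 (R=-2.0000) → pose (-5.2656, 2.2538, 3.9576)
step 4: θ'=2.4576 (R=1.3333) → pose (-3.4519, 2.3737, 2.4576)
step 5: θ'=3.2076 (R=-0.5000) → pose (-3.1030, 2.2623, 3.2076)
step 6: θ'=3.2076 (straight) → pose (-5.3481, 2.1139, 3.2076)

(-5.3481, 2.1139, 3.2076)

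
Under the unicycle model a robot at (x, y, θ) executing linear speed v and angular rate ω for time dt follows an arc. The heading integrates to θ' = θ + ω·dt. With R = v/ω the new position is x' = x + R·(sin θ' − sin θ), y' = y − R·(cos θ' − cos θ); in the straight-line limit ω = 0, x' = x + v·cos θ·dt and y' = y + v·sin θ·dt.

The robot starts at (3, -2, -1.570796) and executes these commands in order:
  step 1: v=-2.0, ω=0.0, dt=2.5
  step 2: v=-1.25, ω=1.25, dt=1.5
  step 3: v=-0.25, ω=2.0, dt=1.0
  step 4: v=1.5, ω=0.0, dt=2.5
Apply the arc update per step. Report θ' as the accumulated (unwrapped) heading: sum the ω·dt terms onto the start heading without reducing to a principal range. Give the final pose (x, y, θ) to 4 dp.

(-0.8652, 6.5370, 2.3042)

step 1: θ'=-1.5708 (straight) → pose (3.0000, 3.0000, -1.5708)
step 2: θ'=0.3042 (R=-1.0000) → pose (1.7005, 3.9541, 0.3042)
step 3: θ'=2.3042 (R=-0.1250) → pose (1.6450, 3.7511, 2.3042)
step 4: θ'=2.3042 (straight) → pose (-0.8652, 6.5370, 2.3042)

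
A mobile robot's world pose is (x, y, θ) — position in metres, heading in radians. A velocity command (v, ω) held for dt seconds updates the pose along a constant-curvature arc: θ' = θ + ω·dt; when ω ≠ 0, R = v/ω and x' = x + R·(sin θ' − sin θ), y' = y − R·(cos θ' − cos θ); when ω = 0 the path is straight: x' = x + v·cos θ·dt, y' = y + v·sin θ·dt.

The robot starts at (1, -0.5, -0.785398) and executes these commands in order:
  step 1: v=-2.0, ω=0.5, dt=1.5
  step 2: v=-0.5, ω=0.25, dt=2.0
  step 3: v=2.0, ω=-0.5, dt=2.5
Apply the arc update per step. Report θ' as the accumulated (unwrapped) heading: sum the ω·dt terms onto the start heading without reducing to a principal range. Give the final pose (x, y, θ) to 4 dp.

step 1: θ'=-0.0354 (R=-4.0000) → pose (-1.6869, 0.6691, -0.0354)
step 2: θ'=0.4646 (R=-2.0000) → pose (-2.6538, 0.4583, 0.4646)
step 3: θ'=-0.7854 (R=-4.0000) → pose (1.9669, -0.2893, -0.7854)

(1.9669, -0.2893, -0.7854)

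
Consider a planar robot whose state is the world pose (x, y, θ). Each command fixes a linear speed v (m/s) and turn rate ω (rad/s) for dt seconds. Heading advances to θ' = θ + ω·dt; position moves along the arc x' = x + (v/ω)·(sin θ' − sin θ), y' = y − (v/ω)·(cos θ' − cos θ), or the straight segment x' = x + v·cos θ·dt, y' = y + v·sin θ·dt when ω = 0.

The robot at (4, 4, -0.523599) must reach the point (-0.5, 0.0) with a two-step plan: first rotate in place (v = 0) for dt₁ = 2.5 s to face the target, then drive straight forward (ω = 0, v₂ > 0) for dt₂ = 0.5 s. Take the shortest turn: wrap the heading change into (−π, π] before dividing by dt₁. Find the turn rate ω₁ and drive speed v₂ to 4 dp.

ω₁ = -0.7565, v₂ = 12.0416

heading to target = atan2(0−4, -0.5−4) = -2.4150
Δθ = wrap(-2.4150 − -0.5236) = -1.8914; ω₁ = Δθ/dt₁ = -0.7565
distance = √((-0.5−4)² + (0−4)²) = 6.0208; v₂ = distance/dt₂ = 12.0416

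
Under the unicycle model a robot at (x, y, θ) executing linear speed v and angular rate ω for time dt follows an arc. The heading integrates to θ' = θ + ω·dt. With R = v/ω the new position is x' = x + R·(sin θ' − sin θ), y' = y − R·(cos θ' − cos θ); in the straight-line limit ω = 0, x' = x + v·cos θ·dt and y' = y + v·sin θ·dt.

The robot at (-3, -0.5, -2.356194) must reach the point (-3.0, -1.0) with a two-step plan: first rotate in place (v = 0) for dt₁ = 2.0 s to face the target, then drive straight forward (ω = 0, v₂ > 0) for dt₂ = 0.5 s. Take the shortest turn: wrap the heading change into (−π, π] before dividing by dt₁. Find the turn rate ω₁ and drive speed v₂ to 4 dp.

heading to target = atan2(-1−-0.5, -3−-3) = -1.5708
Δθ = wrap(-1.5708 − -2.3562) = 0.7854; ω₁ = Δθ/dt₁ = 0.3927
distance = √((-3−-3)² + (-1−-0.5)²) = 0.5000; v₂ = distance/dt₂ = 1.0000

ω₁ = 0.3927, v₂ = 1.0000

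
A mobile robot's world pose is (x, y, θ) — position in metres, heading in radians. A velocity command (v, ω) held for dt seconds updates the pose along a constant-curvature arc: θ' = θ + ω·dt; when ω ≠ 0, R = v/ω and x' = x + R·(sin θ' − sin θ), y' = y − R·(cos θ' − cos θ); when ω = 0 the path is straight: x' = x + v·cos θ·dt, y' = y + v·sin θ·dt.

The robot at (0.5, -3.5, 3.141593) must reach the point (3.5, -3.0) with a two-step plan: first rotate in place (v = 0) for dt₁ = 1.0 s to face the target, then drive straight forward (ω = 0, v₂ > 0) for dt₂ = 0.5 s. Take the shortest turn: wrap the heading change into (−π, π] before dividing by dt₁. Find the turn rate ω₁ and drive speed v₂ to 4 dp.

ω₁ = -2.9764, v₂ = 6.0828

heading to target = atan2(-3−-3.5, 3.5−0.5) = 0.1651
Δθ = wrap(0.1651 − 3.1416) = -2.9764; ω₁ = Δθ/dt₁ = -2.9764
distance = √((3.5−0.5)² + (-3−-3.5)²) = 3.0414; v₂ = distance/dt₂ = 6.0828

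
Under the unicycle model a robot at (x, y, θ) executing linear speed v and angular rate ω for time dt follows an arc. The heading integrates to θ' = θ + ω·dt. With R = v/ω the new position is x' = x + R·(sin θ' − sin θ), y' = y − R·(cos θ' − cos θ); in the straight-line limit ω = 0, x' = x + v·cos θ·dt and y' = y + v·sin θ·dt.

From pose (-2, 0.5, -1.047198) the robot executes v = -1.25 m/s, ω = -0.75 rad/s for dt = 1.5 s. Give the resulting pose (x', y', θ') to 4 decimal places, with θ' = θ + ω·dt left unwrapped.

(-1.9309, 2.2763, -2.1722)

θ' = -1.0472 + -0.75·1.5 = -2.1722
R = v/ω = -1.25/-0.75 = 1.6667
x' = -2 + 1.6667·(sin -2.1722 − sin -1.0472) = -1.9309
y' = 0.5 − 1.6667·(cos -2.1722 − cos -1.0472) = 2.2763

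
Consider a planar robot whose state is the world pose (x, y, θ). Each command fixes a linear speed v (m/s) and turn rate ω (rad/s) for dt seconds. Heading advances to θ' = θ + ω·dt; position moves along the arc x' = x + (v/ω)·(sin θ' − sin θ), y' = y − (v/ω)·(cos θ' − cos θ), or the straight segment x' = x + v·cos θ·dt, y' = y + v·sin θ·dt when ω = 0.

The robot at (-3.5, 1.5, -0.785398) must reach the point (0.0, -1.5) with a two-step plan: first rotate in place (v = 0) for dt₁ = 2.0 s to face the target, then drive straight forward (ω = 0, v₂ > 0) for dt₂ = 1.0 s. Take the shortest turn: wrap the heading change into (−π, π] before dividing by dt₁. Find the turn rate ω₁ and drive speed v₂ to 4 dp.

ω₁ = 0.0384, v₂ = 4.6098

heading to target = atan2(-1.5−1.5, 0−-3.5) = -0.7086
Δθ = wrap(-0.7086 − -0.7854) = 0.0768; ω₁ = Δθ/dt₁ = 0.0384
distance = √((0−-3.5)² + (-1.5−1.5)²) = 4.6098; v₂ = distance/dt₂ = 4.6098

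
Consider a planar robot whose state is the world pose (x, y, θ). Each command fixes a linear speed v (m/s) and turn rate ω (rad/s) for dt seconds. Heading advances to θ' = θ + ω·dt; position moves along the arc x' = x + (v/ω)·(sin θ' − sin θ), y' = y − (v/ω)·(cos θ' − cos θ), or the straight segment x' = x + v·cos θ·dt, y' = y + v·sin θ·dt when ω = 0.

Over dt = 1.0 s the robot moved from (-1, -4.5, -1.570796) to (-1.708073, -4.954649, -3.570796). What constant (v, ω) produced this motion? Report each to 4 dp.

v = 1.0000, ω = -2.0000

Δθ = -3.570796 − -1.570796 = -2.000000
ω = Δθ/dt = -2.000000/1.0 = -2.0000
R = Δx/(sin θ' − sin θ) = -0.5000
v = R·ω = -0.5000·-2.0000 = 1.0000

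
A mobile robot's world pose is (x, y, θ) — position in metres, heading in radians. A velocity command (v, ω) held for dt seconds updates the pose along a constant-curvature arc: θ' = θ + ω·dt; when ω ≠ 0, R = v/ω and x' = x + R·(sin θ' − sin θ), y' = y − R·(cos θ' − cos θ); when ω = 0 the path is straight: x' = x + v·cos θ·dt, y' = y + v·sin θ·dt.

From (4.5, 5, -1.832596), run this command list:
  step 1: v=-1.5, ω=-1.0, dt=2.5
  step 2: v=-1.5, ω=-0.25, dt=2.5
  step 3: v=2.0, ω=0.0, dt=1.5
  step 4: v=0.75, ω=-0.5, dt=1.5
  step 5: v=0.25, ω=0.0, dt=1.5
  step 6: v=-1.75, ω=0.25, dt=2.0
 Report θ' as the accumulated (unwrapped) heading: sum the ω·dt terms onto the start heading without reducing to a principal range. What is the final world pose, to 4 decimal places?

step 1: θ'=-4.3326 (R=1.5000) → pose (7.3420, 5.1679, -4.3326)
step 2: θ'=-4.9576 (R=6.0000) → pose (7.5901, 1.4870, -4.9576)
step 3: θ'=-4.9576 (straight) → pose (8.3183, 4.3972, -4.9576)
step 4: θ'=-5.7076 (R=-1.5000) → pose (8.9570, 5.2914, -5.7076)
step 5: θ'=-5.7076 (straight) → pose (9.2716, 5.4955, -5.7076)
step 6: θ'=-5.2076 (R=-7.0000) → pose (6.9228, 2.9499, -5.2076)

(6.9228, 2.9499, -5.2076)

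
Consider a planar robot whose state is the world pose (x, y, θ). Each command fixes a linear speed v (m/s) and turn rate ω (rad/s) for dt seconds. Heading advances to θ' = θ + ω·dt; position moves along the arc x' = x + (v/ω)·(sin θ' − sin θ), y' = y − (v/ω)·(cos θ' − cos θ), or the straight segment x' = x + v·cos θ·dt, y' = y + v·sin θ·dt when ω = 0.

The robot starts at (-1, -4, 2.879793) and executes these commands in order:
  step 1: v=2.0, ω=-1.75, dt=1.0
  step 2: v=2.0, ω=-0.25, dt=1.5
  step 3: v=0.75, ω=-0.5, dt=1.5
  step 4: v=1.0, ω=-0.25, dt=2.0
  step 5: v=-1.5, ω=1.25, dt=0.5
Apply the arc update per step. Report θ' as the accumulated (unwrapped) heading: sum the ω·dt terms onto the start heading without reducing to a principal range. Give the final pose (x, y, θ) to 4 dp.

step 1: θ'=1.1298 (R=-1.1429) → pose (-1.7377, -2.4083, 1.1298)
step 2: θ'=0.7548 (R=-8.0000) → pose (0.0158, 0.0043, 0.7548)
step 3: θ'=0.0048 (R=-1.5000) → pose (1.0363, 0.4116, 0.0048)
step 4: θ'=-0.4952 (R=-4.0000) → pose (2.9563, -0.0688, -0.4952)
step 5: θ'=0.1298 (R=-1.2000) → pose (2.2307, 0.0652, 0.1298)

(2.2307, 0.0652, 0.1298)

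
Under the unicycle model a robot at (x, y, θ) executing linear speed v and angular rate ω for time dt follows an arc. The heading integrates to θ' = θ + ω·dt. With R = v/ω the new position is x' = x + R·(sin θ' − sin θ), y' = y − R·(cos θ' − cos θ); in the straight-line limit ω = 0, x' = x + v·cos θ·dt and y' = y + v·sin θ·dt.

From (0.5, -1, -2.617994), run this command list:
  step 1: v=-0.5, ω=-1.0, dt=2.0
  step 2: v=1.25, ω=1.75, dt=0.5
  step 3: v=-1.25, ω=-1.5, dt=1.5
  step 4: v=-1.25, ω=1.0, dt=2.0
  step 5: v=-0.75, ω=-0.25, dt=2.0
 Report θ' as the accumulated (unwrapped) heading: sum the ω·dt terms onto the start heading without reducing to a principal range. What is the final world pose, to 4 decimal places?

(0.7966, -5.6951, -4.4930)

step 1: θ'=-4.6180 (R=0.5000) → pose (1.2478, -1.3859, -4.6180)
step 2: θ'=-3.7430 (R=0.7143) → pose (0.9408, -0.8643, -3.7430)
step 3: θ'=-5.9930 (R=0.8333) → pose (0.7078, -2.3499, -5.9930)
step 4: θ'=-3.9930 (R=-1.2500) → pose (0.1252, -4.3713, -3.9930)
step 5: θ'=-4.4930 (R=3.0000) → pose (0.7966, -5.6951, -4.4930)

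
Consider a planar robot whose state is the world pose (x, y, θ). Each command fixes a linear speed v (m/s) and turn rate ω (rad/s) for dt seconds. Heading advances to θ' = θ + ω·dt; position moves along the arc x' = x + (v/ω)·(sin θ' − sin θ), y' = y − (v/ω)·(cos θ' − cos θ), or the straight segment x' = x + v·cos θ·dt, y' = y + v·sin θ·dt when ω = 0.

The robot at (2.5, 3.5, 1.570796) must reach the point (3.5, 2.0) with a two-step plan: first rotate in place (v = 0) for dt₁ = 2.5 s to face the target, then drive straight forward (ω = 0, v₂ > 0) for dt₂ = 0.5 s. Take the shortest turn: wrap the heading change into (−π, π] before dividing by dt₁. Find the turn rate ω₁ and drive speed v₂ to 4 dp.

ω₁ = -1.0214, v₂ = 3.6056

heading to target = atan2(2−3.5, 3.5−2.5) = -0.9828
Δθ = wrap(-0.9828 − 1.5708) = -2.5536; ω₁ = Δθ/dt₁ = -1.0214
distance = √((3.5−2.5)² + (2−3.5)²) = 1.8028; v₂ = distance/dt₂ = 3.6056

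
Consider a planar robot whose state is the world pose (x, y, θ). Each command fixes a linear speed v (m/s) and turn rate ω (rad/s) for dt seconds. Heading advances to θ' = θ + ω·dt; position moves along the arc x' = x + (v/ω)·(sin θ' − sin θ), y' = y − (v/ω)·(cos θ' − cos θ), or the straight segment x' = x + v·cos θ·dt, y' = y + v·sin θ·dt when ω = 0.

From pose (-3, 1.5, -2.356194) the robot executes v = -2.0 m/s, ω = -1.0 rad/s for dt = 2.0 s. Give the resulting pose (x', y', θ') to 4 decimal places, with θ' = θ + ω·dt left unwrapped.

(0.2887, 0.7832, -4.3562)

θ' = -2.3562 + -1.0·2.0 = -4.3562
R = v/ω = -2.0/-1.0 = 2.0000
x' = -3 + 2.0000·(sin -4.3562 − sin -2.3562) = 0.2887
y' = 1.5 − 2.0000·(cos -4.3562 − cos -2.3562) = 0.7832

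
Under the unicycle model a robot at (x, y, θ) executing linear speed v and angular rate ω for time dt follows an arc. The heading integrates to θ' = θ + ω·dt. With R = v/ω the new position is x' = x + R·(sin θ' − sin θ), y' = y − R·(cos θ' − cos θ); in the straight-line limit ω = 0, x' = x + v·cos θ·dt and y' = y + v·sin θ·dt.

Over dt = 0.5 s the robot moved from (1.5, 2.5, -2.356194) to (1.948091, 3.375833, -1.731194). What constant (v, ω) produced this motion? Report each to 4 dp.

Δθ = -1.731194 − -2.356194 = 0.625000
ω = Δθ/dt = 0.625000/0.5 = 1.2500
R = −Δy/(cos θ' − cos θ) = -1.6000
v = R·ω = -1.6000·1.2500 = -2.0000

v = -2.0000, ω = 1.2500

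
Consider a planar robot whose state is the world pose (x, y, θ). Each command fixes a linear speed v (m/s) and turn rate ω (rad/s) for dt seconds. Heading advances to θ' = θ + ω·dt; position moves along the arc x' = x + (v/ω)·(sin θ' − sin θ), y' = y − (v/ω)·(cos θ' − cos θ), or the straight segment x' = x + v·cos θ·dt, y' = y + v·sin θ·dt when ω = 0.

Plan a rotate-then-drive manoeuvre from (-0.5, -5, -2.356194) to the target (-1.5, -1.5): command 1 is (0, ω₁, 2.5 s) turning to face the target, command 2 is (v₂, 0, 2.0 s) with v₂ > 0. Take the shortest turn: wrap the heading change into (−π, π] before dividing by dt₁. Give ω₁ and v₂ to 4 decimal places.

ω₁ = -0.8312, v₂ = 1.8200

heading to target = atan2(-1.5−-5, -1.5−-0.5) = 1.8491
Δθ = wrap(1.8491 − -2.3562) = -2.0779; ω₁ = Δθ/dt₁ = -0.8312
distance = √((-1.5−-0.5)² + (-1.5−-5)²) = 3.6401; v₂ = distance/dt₂ = 1.8200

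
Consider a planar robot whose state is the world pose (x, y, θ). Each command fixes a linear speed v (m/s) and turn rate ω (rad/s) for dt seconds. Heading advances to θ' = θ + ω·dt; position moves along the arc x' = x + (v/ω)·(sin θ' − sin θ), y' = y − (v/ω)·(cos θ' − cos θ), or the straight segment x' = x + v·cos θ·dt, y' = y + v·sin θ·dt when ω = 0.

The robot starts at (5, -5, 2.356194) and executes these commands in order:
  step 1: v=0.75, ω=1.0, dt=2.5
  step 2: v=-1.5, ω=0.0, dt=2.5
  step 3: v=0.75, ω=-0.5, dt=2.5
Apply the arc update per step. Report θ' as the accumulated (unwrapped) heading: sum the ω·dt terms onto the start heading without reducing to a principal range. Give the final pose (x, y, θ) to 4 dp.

step 1: θ'=4.8562 (R=0.7500) → pose (3.7274, -5.6378, 4.8562)
step 2: θ'=4.8562 (straight) → pose (3.1900, -1.9265, 4.8562)
step 3: θ'=3.6062 (R=-1.5000) → pose (2.3776, -3.4825, 3.6062)

(2.3776, -3.4825, 3.6062)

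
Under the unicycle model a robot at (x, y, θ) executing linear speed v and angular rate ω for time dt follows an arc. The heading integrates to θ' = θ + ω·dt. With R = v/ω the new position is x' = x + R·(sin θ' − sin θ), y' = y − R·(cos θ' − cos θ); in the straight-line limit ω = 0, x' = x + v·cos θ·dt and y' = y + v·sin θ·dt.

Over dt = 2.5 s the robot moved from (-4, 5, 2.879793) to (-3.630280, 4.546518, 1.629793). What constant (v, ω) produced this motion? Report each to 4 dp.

v = -0.2500, ω = -0.5000

Δθ = 1.629793 − 2.879793 = -1.250000
ω = Δθ/dt = -1.250000/2.5 = -0.5000
R = −Δy/(cos θ' − cos θ) = 0.5000
v = R·ω = 0.5000·-0.5000 = -0.2500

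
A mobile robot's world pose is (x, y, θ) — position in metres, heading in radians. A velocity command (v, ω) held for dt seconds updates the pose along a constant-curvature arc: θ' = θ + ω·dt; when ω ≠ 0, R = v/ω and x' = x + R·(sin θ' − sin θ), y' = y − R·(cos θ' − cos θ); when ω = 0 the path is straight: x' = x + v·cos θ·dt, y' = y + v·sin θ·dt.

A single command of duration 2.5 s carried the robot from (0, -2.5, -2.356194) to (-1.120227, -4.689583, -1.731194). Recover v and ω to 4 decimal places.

Δθ = -1.731194 − -2.356194 = 0.625000
ω = Δθ/dt = 0.625000/2.5 = 0.2500
R = −Δy/(cos θ' − cos θ) = 4.0000
v = R·ω = 4.0000·0.2500 = 1.0000

v = 1.0000, ω = 0.2500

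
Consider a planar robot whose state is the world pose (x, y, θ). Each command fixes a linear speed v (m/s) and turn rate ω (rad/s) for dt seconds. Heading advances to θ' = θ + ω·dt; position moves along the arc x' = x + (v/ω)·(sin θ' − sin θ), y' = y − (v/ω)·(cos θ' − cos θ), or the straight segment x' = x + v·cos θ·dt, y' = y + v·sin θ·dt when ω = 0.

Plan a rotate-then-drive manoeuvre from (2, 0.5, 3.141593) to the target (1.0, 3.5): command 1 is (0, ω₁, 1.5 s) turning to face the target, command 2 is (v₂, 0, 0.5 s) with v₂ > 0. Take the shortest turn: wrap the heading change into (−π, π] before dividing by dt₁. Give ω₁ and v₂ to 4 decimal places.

ω₁ = -0.8327, v₂ = 6.3246

heading to target = atan2(3.5−0.5, 1−2) = 1.8925
Δθ = wrap(1.8925 − 3.1416) = -1.2490; ω₁ = Δθ/dt₁ = -0.8327
distance = √((1−2)² + (3.5−0.5)²) = 3.1623; v₂ = distance/dt₂ = 6.3246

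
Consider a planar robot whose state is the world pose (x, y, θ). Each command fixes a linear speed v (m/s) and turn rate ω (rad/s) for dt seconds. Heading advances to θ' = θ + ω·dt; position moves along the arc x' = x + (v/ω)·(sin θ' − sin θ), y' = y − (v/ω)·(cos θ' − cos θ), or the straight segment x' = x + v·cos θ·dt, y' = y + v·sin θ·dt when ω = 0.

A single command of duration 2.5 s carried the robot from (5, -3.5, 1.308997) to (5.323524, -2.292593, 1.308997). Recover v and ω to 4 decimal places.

Δθ = 1.308997 − 1.308997 = 0.000000
ω = Δθ/dt = 0.000000/2.5 = 0.0000
ω = 0 → v = (Δx·cos θ + Δy·sin θ)/dt = 0.5000

v = 0.5000, ω = 0.0000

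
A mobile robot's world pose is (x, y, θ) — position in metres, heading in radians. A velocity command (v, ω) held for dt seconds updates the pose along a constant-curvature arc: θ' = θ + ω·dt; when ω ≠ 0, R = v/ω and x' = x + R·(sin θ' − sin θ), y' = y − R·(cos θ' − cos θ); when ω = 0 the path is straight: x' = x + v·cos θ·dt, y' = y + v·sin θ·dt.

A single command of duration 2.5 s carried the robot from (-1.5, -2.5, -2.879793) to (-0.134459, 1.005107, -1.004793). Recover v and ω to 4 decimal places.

v = -1.7500, ω = 0.7500

Δθ = -1.004793 − -2.879793 = 1.875000
ω = Δθ/dt = 1.875000/2.5 = 0.7500
R = −Δy/(cos θ' − cos θ) = -2.3333
v = R·ω = -2.3333·0.7500 = -1.7500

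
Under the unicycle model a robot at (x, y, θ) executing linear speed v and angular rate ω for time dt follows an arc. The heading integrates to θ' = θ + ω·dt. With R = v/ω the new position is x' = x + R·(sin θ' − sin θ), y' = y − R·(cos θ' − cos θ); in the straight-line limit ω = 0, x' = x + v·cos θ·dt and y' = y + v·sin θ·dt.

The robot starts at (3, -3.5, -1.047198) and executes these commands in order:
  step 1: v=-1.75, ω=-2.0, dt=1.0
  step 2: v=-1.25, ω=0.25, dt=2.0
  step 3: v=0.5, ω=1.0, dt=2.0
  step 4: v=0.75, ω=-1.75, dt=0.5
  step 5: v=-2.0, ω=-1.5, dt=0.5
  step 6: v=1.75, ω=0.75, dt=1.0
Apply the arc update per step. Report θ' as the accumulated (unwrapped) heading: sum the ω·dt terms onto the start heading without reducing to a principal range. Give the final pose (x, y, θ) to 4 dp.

step 1: θ'=-3.0472 (R=0.8750) → pose (3.6753, -2.1914, -3.0472)
step 2: θ'=-2.5472 (R=-5.0000) → pose (6.0041, -1.3561, -2.5472)
step 3: θ'=-0.5472 (R=0.5000) → pose (6.0239, -2.1973, -0.5472)
step 4: θ'=-1.4222 (R=-0.4286) → pose (6.2248, -2.4999, -1.4222)
step 5: θ'=-2.1722 (R=1.3333) → pose (6.4440, -1.5481, -2.1722)
step 6: θ'=-1.4222 (R=2.3333) → pose (6.0603, -3.2137, -1.4222)

(6.0603, -3.2137, -1.4222)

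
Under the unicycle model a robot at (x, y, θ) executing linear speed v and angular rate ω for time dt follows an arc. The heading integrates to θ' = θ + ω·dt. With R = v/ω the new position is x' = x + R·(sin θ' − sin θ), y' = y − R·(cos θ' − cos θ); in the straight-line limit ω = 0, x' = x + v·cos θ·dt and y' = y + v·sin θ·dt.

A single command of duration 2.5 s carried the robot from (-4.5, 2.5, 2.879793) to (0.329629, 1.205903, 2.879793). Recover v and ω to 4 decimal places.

v = -2.0000, ω = 0.0000

Δθ = 2.879793 − 2.879793 = 0.000000
ω = Δθ/dt = 0.000000/2.5 = 0.0000
ω = 0 → v = (Δx·cos θ + Δy·sin θ)/dt = -2.0000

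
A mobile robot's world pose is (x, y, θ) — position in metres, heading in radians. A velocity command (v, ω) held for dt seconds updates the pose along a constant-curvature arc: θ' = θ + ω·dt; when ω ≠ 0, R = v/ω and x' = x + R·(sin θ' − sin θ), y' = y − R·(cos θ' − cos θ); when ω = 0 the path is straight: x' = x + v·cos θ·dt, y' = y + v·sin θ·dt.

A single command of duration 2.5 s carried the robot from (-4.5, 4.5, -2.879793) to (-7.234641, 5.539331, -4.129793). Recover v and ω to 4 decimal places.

v = 1.2500, ω = -0.5000

Δθ = -4.129793 − -2.879793 = -1.250000
ω = Δθ/dt = -1.250000/2.5 = -0.5000
R = Δx/(sin θ' − sin θ) = -2.5000
v = R·ω = -2.5000·-0.5000 = 1.2500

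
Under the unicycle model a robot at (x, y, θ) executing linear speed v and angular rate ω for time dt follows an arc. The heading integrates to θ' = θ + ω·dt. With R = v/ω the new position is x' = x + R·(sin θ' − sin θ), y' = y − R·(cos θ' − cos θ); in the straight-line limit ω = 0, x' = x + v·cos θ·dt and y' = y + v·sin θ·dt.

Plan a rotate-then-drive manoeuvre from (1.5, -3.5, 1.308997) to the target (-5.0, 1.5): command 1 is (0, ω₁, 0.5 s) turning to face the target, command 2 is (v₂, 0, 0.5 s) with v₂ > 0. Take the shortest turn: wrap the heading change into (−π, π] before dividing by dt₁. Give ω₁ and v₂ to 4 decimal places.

heading to target = atan2(1.5−-3.5, -5−1.5) = 2.4859
Δθ = wrap(2.4859 − 1.3090) = 1.1769; ω₁ = Δθ/dt₁ = 2.3538
distance = √((-5−1.5)² + (1.5−-3.5)²) = 8.2006; v₂ = distance/dt₂ = 16.4012

ω₁ = 2.3538, v₂ = 16.4012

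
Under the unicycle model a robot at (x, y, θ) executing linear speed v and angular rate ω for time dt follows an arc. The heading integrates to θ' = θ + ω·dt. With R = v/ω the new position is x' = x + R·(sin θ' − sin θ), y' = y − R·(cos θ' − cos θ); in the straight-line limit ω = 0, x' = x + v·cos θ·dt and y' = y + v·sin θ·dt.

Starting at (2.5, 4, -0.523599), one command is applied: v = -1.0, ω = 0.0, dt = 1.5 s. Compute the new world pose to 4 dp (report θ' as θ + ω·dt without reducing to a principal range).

θ' = -0.5236 + 0.0·1.5 = -0.5236
ω = 0 → straight: x' = 2.5 + -1.0·cos(-0.5236)·1.5 = 1.2010
y' = 4 + -1.0·sin(-0.5236)·1.5 = 4.7500

(1.2010, 4.7500, -0.5236)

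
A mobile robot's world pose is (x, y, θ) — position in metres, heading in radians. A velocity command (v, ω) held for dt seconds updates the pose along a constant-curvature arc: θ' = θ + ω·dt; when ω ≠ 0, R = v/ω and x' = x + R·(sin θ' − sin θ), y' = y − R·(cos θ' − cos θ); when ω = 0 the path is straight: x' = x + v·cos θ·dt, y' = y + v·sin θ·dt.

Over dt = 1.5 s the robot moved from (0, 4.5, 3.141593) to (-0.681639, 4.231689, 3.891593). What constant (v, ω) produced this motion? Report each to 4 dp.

v = 0.5000, ω = 0.5000

Δθ = 3.891593 − 3.141593 = 0.750000
ω = Δθ/dt = 0.750000/1.5 = 0.5000
R = Δx/(sin θ' − sin θ) = 1.0000
v = R·ω = 1.0000·0.5000 = 0.5000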